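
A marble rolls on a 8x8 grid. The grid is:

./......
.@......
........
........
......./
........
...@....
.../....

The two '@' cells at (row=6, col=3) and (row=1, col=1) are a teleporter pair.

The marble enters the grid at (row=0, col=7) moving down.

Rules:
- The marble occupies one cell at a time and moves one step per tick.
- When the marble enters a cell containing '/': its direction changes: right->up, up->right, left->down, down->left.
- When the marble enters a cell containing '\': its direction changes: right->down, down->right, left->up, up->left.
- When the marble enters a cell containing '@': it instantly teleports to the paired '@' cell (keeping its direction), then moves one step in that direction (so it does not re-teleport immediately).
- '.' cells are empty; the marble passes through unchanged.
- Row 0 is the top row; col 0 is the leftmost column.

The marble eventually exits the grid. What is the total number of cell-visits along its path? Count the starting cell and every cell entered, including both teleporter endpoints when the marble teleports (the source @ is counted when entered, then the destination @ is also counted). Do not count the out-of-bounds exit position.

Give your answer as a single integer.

Answer: 12

Derivation:
Step 1: enter (0,7), '.' pass, move down to (1,7)
Step 2: enter (1,7), '.' pass, move down to (2,7)
Step 3: enter (2,7), '.' pass, move down to (3,7)
Step 4: enter (3,7), '.' pass, move down to (4,7)
Step 5: enter (4,7), '/' deflects down->left, move left to (4,6)
Step 6: enter (4,6), '.' pass, move left to (4,5)
Step 7: enter (4,5), '.' pass, move left to (4,4)
Step 8: enter (4,4), '.' pass, move left to (4,3)
Step 9: enter (4,3), '.' pass, move left to (4,2)
Step 10: enter (4,2), '.' pass, move left to (4,1)
Step 11: enter (4,1), '.' pass, move left to (4,0)
Step 12: enter (4,0), '.' pass, move left to (4,-1)
Step 13: at (4,-1) — EXIT via left edge, pos 4
Path length (cell visits): 12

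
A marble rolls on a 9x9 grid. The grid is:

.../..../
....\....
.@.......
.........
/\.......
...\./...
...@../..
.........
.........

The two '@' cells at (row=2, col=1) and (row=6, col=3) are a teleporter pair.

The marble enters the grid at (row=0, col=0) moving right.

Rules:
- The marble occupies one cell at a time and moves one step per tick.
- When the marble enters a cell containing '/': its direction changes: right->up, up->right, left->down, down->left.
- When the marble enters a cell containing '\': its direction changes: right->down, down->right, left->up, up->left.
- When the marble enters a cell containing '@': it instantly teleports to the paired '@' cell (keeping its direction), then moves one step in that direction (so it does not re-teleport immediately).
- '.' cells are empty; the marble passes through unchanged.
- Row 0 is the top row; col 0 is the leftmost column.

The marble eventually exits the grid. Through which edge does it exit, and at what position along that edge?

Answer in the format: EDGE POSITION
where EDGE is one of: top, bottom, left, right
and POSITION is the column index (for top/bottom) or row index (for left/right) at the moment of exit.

Step 1: enter (0,0), '.' pass, move right to (0,1)
Step 2: enter (0,1), '.' pass, move right to (0,2)
Step 3: enter (0,2), '.' pass, move right to (0,3)
Step 4: enter (0,3), '/' deflects right->up, move up to (-1,3)
Step 5: at (-1,3) — EXIT via top edge, pos 3

Answer: top 3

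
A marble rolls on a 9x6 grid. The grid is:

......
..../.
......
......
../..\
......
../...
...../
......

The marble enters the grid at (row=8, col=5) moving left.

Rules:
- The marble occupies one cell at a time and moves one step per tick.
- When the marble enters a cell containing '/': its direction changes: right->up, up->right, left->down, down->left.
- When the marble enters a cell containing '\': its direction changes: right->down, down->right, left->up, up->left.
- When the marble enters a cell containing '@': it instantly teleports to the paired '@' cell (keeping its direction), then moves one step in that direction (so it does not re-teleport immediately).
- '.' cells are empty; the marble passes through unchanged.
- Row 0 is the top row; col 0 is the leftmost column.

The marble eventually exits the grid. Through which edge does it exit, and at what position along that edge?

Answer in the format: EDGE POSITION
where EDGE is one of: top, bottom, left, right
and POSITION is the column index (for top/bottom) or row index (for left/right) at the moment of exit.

Answer: left 8

Derivation:
Step 1: enter (8,5), '.' pass, move left to (8,4)
Step 2: enter (8,4), '.' pass, move left to (8,3)
Step 3: enter (8,3), '.' pass, move left to (8,2)
Step 4: enter (8,2), '.' pass, move left to (8,1)
Step 5: enter (8,1), '.' pass, move left to (8,0)
Step 6: enter (8,0), '.' pass, move left to (8,-1)
Step 7: at (8,-1) — EXIT via left edge, pos 8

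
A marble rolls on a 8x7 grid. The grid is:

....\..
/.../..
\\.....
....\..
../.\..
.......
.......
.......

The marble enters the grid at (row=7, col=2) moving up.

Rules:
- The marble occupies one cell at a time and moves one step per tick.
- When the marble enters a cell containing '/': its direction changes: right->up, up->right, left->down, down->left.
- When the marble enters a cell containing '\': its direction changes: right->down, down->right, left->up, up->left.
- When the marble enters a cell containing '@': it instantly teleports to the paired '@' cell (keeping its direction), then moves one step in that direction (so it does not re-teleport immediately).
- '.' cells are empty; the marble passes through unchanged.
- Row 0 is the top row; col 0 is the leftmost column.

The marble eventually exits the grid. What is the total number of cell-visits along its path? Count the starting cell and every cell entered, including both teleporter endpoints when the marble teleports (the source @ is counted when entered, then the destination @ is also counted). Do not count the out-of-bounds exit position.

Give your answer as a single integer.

Step 1: enter (7,2), '.' pass, move up to (6,2)
Step 2: enter (6,2), '.' pass, move up to (5,2)
Step 3: enter (5,2), '.' pass, move up to (4,2)
Step 4: enter (4,2), '/' deflects up->right, move right to (4,3)
Step 5: enter (4,3), '.' pass, move right to (4,4)
Step 6: enter (4,4), '\' deflects right->down, move down to (5,4)
Step 7: enter (5,4), '.' pass, move down to (6,4)
Step 8: enter (6,4), '.' pass, move down to (7,4)
Step 9: enter (7,4), '.' pass, move down to (8,4)
Step 10: at (8,4) — EXIT via bottom edge, pos 4
Path length (cell visits): 9

Answer: 9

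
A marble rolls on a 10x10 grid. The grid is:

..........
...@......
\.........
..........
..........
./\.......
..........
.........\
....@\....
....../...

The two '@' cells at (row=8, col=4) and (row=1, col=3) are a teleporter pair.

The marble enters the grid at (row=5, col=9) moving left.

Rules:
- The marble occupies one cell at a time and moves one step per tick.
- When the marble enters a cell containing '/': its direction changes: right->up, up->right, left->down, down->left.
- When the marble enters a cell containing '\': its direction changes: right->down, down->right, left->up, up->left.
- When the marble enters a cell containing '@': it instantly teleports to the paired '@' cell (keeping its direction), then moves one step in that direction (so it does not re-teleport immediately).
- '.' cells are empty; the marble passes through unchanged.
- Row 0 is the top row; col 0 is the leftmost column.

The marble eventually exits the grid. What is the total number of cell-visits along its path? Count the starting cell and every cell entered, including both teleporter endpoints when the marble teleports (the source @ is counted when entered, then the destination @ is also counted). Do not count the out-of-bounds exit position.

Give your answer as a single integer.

Step 1: enter (5,9), '.' pass, move left to (5,8)
Step 2: enter (5,8), '.' pass, move left to (5,7)
Step 3: enter (5,7), '.' pass, move left to (5,6)
Step 4: enter (5,6), '.' pass, move left to (5,5)
Step 5: enter (5,5), '.' pass, move left to (5,4)
Step 6: enter (5,4), '.' pass, move left to (5,3)
Step 7: enter (5,3), '.' pass, move left to (5,2)
Step 8: enter (5,2), '\' deflects left->up, move up to (4,2)
Step 9: enter (4,2), '.' pass, move up to (3,2)
Step 10: enter (3,2), '.' pass, move up to (2,2)
Step 11: enter (2,2), '.' pass, move up to (1,2)
Step 12: enter (1,2), '.' pass, move up to (0,2)
Step 13: enter (0,2), '.' pass, move up to (-1,2)
Step 14: at (-1,2) — EXIT via top edge, pos 2
Path length (cell visits): 13

Answer: 13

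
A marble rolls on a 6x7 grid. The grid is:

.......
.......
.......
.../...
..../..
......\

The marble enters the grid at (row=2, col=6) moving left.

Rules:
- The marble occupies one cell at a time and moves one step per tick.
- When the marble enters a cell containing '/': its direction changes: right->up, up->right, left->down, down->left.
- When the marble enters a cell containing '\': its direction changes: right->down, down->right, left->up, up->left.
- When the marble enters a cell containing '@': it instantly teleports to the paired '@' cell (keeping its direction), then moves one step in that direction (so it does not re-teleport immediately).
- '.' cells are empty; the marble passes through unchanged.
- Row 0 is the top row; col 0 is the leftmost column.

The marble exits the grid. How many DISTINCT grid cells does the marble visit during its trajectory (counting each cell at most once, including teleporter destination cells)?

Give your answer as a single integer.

Answer: 7

Derivation:
Step 1: enter (2,6), '.' pass, move left to (2,5)
Step 2: enter (2,5), '.' pass, move left to (2,4)
Step 3: enter (2,4), '.' pass, move left to (2,3)
Step 4: enter (2,3), '.' pass, move left to (2,2)
Step 5: enter (2,2), '.' pass, move left to (2,1)
Step 6: enter (2,1), '.' pass, move left to (2,0)
Step 7: enter (2,0), '.' pass, move left to (2,-1)
Step 8: at (2,-1) — EXIT via left edge, pos 2
Distinct cells visited: 7 (path length 7)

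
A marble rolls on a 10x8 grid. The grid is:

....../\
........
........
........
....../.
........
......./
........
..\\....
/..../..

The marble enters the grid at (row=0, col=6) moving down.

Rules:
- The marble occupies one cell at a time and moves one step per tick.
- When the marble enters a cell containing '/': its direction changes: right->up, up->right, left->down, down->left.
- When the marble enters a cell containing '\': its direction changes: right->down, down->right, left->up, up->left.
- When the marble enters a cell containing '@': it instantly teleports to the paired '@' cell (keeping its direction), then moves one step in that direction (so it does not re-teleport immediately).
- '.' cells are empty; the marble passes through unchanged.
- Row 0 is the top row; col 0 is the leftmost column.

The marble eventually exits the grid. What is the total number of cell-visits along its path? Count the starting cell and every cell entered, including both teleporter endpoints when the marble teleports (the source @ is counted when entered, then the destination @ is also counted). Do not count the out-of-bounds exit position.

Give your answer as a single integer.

Answer: 7

Derivation:
Step 1: enter (0,6), '/' deflects down->left, move left to (0,5)
Step 2: enter (0,5), '.' pass, move left to (0,4)
Step 3: enter (0,4), '.' pass, move left to (0,3)
Step 4: enter (0,3), '.' pass, move left to (0,2)
Step 5: enter (0,2), '.' pass, move left to (0,1)
Step 6: enter (0,1), '.' pass, move left to (0,0)
Step 7: enter (0,0), '.' pass, move left to (0,-1)
Step 8: at (0,-1) — EXIT via left edge, pos 0
Path length (cell visits): 7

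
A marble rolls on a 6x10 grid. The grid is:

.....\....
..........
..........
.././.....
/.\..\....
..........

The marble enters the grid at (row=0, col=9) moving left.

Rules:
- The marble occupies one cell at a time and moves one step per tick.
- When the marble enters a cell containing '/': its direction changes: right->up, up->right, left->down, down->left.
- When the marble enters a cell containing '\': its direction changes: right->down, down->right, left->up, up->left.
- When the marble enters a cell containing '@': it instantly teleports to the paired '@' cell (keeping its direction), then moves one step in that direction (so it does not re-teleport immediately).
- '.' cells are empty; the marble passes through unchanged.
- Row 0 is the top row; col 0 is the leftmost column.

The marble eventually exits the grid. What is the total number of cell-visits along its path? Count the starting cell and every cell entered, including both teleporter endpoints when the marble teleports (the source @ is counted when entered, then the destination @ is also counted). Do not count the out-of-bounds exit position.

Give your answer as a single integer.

Step 1: enter (0,9), '.' pass, move left to (0,8)
Step 2: enter (0,8), '.' pass, move left to (0,7)
Step 3: enter (0,7), '.' pass, move left to (0,6)
Step 4: enter (0,6), '.' pass, move left to (0,5)
Step 5: enter (0,5), '\' deflects left->up, move up to (-1,5)
Step 6: at (-1,5) — EXIT via top edge, pos 5
Path length (cell visits): 5

Answer: 5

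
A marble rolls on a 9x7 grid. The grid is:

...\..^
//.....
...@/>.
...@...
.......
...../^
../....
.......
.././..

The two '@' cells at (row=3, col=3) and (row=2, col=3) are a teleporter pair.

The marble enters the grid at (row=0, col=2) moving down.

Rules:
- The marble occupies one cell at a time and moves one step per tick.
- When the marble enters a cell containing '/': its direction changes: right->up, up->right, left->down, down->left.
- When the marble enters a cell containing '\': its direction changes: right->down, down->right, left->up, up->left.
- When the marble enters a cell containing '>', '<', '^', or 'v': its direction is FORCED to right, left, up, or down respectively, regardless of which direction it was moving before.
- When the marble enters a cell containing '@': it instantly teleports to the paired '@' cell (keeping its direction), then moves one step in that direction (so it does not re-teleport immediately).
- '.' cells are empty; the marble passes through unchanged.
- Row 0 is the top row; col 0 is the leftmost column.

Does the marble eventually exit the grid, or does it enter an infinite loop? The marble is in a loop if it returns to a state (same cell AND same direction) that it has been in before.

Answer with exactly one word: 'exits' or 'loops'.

Step 1: enter (0,2), '.' pass, move down to (1,2)
Step 2: enter (1,2), '.' pass, move down to (2,2)
Step 3: enter (2,2), '.' pass, move down to (3,2)
Step 4: enter (3,2), '.' pass, move down to (4,2)
Step 5: enter (4,2), '.' pass, move down to (5,2)
Step 6: enter (5,2), '.' pass, move down to (6,2)
Step 7: enter (6,2), '/' deflects down->left, move left to (6,1)
Step 8: enter (6,1), '.' pass, move left to (6,0)
Step 9: enter (6,0), '.' pass, move left to (6,-1)
Step 10: at (6,-1) — EXIT via left edge, pos 6

Answer: exits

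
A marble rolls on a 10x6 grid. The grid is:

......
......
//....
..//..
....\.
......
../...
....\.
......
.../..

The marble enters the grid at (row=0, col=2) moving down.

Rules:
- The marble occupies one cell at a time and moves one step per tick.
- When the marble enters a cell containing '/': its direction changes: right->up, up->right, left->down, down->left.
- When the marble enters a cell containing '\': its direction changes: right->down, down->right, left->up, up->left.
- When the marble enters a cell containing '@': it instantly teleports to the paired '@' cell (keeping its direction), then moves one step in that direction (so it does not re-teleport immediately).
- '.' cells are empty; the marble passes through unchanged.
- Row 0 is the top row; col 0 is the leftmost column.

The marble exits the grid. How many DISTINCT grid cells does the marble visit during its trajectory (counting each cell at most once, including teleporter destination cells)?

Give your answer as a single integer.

Answer: 6

Derivation:
Step 1: enter (0,2), '.' pass, move down to (1,2)
Step 2: enter (1,2), '.' pass, move down to (2,2)
Step 3: enter (2,2), '.' pass, move down to (3,2)
Step 4: enter (3,2), '/' deflects down->left, move left to (3,1)
Step 5: enter (3,1), '.' pass, move left to (3,0)
Step 6: enter (3,0), '.' pass, move left to (3,-1)
Step 7: at (3,-1) — EXIT via left edge, pos 3
Distinct cells visited: 6 (path length 6)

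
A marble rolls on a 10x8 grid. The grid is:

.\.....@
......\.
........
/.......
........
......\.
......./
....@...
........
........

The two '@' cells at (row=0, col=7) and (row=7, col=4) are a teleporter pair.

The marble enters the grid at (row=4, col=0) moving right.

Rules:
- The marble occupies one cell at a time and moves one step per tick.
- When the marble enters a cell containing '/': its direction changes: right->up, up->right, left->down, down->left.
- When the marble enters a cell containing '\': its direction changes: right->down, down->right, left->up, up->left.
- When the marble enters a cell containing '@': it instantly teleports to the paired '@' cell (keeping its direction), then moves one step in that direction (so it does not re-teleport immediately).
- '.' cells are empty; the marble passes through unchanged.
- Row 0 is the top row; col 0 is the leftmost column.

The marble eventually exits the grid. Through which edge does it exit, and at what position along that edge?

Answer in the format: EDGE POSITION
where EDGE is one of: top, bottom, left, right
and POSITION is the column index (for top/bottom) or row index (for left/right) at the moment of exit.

Step 1: enter (4,0), '.' pass, move right to (4,1)
Step 2: enter (4,1), '.' pass, move right to (4,2)
Step 3: enter (4,2), '.' pass, move right to (4,3)
Step 4: enter (4,3), '.' pass, move right to (4,4)
Step 5: enter (4,4), '.' pass, move right to (4,5)
Step 6: enter (4,5), '.' pass, move right to (4,6)
Step 7: enter (4,6), '.' pass, move right to (4,7)
Step 8: enter (4,7), '.' pass, move right to (4,8)
Step 9: at (4,8) — EXIT via right edge, pos 4

Answer: right 4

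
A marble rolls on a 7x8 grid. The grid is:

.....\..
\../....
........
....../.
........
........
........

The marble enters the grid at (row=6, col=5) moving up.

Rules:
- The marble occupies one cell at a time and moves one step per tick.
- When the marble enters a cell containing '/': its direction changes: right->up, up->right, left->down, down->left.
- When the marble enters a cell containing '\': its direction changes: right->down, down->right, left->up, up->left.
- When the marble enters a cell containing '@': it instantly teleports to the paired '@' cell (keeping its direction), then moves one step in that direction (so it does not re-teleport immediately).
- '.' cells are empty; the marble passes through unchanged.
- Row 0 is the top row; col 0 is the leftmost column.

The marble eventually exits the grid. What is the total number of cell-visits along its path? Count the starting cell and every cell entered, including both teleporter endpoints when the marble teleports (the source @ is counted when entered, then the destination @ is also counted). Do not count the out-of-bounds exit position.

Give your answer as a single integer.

Answer: 12

Derivation:
Step 1: enter (6,5), '.' pass, move up to (5,5)
Step 2: enter (5,5), '.' pass, move up to (4,5)
Step 3: enter (4,5), '.' pass, move up to (3,5)
Step 4: enter (3,5), '.' pass, move up to (2,5)
Step 5: enter (2,5), '.' pass, move up to (1,5)
Step 6: enter (1,5), '.' pass, move up to (0,5)
Step 7: enter (0,5), '\' deflects up->left, move left to (0,4)
Step 8: enter (0,4), '.' pass, move left to (0,3)
Step 9: enter (0,3), '.' pass, move left to (0,2)
Step 10: enter (0,2), '.' pass, move left to (0,1)
Step 11: enter (0,1), '.' pass, move left to (0,0)
Step 12: enter (0,0), '.' pass, move left to (0,-1)
Step 13: at (0,-1) — EXIT via left edge, pos 0
Path length (cell visits): 12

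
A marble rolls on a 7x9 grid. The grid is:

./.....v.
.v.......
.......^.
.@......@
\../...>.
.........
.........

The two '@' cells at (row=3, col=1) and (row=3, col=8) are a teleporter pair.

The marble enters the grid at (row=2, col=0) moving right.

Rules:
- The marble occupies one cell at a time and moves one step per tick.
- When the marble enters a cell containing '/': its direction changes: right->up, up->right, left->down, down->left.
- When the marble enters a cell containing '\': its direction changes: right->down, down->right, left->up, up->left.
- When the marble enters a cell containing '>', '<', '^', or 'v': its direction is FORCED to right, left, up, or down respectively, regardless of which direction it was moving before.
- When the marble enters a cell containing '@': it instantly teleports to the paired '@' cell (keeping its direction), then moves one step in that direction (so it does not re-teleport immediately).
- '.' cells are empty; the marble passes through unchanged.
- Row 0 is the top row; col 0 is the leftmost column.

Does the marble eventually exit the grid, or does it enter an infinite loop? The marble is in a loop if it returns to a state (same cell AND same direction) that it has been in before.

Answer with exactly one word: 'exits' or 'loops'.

Step 1: enter (2,0), '.' pass, move right to (2,1)
Step 2: enter (2,1), '.' pass, move right to (2,2)
Step 3: enter (2,2), '.' pass, move right to (2,3)
Step 4: enter (2,3), '.' pass, move right to (2,4)
Step 5: enter (2,4), '.' pass, move right to (2,5)
Step 6: enter (2,5), '.' pass, move right to (2,6)
Step 7: enter (2,6), '.' pass, move right to (2,7)
Step 8: enter (2,7), '^' forces right->up, move up to (1,7)
Step 9: enter (1,7), '.' pass, move up to (0,7)
Step 10: enter (0,7), 'v' forces up->down, move down to (1,7)
Step 11: enter (1,7), '.' pass, move down to (2,7)
Step 12: enter (2,7), '^' forces down->up, move up to (1,7)
Step 13: at (1,7) dir=up — LOOP DETECTED (seen before)

Answer: loops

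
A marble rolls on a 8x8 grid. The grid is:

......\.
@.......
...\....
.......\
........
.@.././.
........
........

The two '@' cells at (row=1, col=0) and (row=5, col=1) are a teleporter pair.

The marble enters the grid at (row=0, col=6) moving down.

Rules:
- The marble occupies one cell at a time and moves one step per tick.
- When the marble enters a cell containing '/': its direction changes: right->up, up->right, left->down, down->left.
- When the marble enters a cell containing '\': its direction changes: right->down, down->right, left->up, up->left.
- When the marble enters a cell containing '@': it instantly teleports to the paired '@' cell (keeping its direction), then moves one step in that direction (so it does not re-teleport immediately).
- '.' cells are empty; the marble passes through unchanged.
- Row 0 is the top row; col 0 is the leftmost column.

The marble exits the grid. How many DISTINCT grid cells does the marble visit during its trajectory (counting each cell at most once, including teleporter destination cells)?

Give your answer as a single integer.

Step 1: enter (0,6), '\' deflects down->right, move right to (0,7)
Step 2: enter (0,7), '.' pass, move right to (0,8)
Step 3: at (0,8) — EXIT via right edge, pos 0
Distinct cells visited: 2 (path length 2)

Answer: 2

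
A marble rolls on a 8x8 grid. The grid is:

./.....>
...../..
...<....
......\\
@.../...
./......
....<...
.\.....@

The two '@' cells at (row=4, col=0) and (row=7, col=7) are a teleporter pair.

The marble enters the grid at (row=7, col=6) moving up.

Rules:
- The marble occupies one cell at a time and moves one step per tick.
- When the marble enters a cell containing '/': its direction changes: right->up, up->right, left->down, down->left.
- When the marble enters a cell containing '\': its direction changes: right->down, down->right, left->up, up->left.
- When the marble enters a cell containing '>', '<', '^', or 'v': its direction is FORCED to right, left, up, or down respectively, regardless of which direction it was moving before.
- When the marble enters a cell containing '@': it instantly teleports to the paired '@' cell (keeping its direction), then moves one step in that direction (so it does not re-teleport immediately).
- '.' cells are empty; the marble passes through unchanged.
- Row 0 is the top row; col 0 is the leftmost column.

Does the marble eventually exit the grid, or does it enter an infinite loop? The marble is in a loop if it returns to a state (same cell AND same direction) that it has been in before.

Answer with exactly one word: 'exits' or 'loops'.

Answer: exits

Derivation:
Step 1: enter (7,6), '.' pass, move up to (6,6)
Step 2: enter (6,6), '.' pass, move up to (5,6)
Step 3: enter (5,6), '.' pass, move up to (4,6)
Step 4: enter (4,6), '.' pass, move up to (3,6)
Step 5: enter (3,6), '\' deflects up->left, move left to (3,5)
Step 6: enter (3,5), '.' pass, move left to (3,4)
Step 7: enter (3,4), '.' pass, move left to (3,3)
Step 8: enter (3,3), '.' pass, move left to (3,2)
Step 9: enter (3,2), '.' pass, move left to (3,1)
Step 10: enter (3,1), '.' pass, move left to (3,0)
Step 11: enter (3,0), '.' pass, move left to (3,-1)
Step 12: at (3,-1) — EXIT via left edge, pos 3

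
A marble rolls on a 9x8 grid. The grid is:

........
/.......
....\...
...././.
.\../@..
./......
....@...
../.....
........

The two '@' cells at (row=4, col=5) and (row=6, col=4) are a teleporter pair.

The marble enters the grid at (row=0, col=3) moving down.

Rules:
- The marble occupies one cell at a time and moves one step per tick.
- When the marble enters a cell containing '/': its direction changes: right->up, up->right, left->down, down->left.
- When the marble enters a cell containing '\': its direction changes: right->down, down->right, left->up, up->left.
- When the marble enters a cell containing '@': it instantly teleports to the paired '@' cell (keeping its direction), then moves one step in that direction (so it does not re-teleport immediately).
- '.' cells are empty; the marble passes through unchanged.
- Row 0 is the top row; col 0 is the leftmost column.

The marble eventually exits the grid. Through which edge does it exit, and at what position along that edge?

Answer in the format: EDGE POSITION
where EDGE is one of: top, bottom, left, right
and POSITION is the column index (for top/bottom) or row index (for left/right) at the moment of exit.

Step 1: enter (0,3), '.' pass, move down to (1,3)
Step 2: enter (1,3), '.' pass, move down to (2,3)
Step 3: enter (2,3), '.' pass, move down to (3,3)
Step 4: enter (3,3), '.' pass, move down to (4,3)
Step 5: enter (4,3), '.' pass, move down to (5,3)
Step 6: enter (5,3), '.' pass, move down to (6,3)
Step 7: enter (6,3), '.' pass, move down to (7,3)
Step 8: enter (7,3), '.' pass, move down to (8,3)
Step 9: enter (8,3), '.' pass, move down to (9,3)
Step 10: at (9,3) — EXIT via bottom edge, pos 3

Answer: bottom 3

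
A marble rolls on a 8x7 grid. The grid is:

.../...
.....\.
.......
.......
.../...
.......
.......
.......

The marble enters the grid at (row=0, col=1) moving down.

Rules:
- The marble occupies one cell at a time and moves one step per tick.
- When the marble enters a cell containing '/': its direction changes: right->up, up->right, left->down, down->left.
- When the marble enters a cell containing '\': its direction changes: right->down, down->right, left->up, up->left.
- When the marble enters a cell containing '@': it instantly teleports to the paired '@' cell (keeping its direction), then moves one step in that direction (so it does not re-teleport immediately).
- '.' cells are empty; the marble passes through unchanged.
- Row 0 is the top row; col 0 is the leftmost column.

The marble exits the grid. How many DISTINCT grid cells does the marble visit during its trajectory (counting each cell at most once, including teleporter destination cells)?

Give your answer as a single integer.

Step 1: enter (0,1), '.' pass, move down to (1,1)
Step 2: enter (1,1), '.' pass, move down to (2,1)
Step 3: enter (2,1), '.' pass, move down to (3,1)
Step 4: enter (3,1), '.' pass, move down to (4,1)
Step 5: enter (4,1), '.' pass, move down to (5,1)
Step 6: enter (5,1), '.' pass, move down to (6,1)
Step 7: enter (6,1), '.' pass, move down to (7,1)
Step 8: enter (7,1), '.' pass, move down to (8,1)
Step 9: at (8,1) — EXIT via bottom edge, pos 1
Distinct cells visited: 8 (path length 8)

Answer: 8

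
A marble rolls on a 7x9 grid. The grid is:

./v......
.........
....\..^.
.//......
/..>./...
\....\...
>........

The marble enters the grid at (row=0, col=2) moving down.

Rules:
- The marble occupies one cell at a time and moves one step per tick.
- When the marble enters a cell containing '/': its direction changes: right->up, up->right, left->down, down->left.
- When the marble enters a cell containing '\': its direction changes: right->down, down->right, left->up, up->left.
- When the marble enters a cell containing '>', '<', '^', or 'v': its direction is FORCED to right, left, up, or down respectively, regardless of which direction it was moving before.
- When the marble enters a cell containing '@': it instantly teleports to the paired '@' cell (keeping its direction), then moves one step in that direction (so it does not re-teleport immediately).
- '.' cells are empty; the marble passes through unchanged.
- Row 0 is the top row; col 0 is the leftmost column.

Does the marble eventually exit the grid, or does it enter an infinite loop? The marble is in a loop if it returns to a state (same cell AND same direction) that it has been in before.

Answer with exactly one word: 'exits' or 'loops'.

Answer: exits

Derivation:
Step 1: enter (0,2), 'v' forces down->down, move down to (1,2)
Step 2: enter (1,2), '.' pass, move down to (2,2)
Step 3: enter (2,2), '.' pass, move down to (3,2)
Step 4: enter (3,2), '/' deflects down->left, move left to (3,1)
Step 5: enter (3,1), '/' deflects left->down, move down to (4,1)
Step 6: enter (4,1), '.' pass, move down to (5,1)
Step 7: enter (5,1), '.' pass, move down to (6,1)
Step 8: enter (6,1), '.' pass, move down to (7,1)
Step 9: at (7,1) — EXIT via bottom edge, pos 1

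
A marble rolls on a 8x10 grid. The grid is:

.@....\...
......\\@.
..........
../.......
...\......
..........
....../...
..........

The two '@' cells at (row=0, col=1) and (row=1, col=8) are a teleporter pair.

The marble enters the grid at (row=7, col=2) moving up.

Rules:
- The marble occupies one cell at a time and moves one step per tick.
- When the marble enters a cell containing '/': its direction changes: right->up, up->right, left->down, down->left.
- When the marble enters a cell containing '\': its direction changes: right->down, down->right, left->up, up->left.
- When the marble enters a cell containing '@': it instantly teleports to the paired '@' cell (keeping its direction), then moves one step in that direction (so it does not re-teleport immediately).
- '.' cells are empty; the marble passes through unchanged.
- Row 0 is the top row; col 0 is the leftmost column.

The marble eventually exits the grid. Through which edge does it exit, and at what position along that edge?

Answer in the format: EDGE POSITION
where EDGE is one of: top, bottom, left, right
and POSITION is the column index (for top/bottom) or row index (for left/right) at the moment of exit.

Answer: right 3

Derivation:
Step 1: enter (7,2), '.' pass, move up to (6,2)
Step 2: enter (6,2), '.' pass, move up to (5,2)
Step 3: enter (5,2), '.' pass, move up to (4,2)
Step 4: enter (4,2), '.' pass, move up to (3,2)
Step 5: enter (3,2), '/' deflects up->right, move right to (3,3)
Step 6: enter (3,3), '.' pass, move right to (3,4)
Step 7: enter (3,4), '.' pass, move right to (3,5)
Step 8: enter (3,5), '.' pass, move right to (3,6)
Step 9: enter (3,6), '.' pass, move right to (3,7)
Step 10: enter (3,7), '.' pass, move right to (3,8)
Step 11: enter (3,8), '.' pass, move right to (3,9)
Step 12: enter (3,9), '.' pass, move right to (3,10)
Step 13: at (3,10) — EXIT via right edge, pos 3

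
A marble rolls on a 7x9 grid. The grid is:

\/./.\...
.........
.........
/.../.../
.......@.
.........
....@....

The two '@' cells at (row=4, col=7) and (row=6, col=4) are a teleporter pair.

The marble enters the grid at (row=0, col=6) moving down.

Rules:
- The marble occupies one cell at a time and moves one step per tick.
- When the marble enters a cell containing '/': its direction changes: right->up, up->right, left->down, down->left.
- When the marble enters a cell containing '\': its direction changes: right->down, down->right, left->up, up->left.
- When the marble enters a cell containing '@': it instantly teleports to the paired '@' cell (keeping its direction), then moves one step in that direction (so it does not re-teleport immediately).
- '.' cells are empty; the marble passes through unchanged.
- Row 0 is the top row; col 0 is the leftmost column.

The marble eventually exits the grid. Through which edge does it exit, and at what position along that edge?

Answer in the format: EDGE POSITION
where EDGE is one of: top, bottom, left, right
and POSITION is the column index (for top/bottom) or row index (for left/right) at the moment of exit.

Step 1: enter (0,6), '.' pass, move down to (1,6)
Step 2: enter (1,6), '.' pass, move down to (2,6)
Step 3: enter (2,6), '.' pass, move down to (3,6)
Step 4: enter (3,6), '.' pass, move down to (4,6)
Step 5: enter (4,6), '.' pass, move down to (5,6)
Step 6: enter (5,6), '.' pass, move down to (6,6)
Step 7: enter (6,6), '.' pass, move down to (7,6)
Step 8: at (7,6) — EXIT via bottom edge, pos 6

Answer: bottom 6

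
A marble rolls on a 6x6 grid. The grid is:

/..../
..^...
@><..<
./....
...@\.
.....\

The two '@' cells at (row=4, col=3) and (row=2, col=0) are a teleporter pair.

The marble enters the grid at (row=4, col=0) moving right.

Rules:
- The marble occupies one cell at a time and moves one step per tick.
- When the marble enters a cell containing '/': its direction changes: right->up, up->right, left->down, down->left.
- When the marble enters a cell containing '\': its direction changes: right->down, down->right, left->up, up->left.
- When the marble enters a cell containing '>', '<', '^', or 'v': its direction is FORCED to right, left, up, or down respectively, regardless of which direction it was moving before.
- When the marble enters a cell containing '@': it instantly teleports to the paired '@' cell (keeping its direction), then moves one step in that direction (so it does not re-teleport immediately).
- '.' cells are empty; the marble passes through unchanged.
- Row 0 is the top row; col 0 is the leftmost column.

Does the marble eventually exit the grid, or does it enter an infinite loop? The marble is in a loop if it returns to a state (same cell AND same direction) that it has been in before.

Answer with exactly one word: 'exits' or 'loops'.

Step 1: enter (4,0), '.' pass, move right to (4,1)
Step 2: enter (4,1), '.' pass, move right to (4,2)
Step 3: enter (4,2), '.' pass, move right to (4,3)
Step 4: enter (4,3), '@' teleport (4,3)->(2,0), also enter (2,0), move right to (2,1)
Step 5: enter (2,1), '>' forces right->right, move right to (2,2)
Step 6: enter (2,2), '<' forces right->left, move left to (2,1)
Step 7: enter (2,1), '>' forces left->right, move right to (2,2)
Step 8: at (2,2) dir=right — LOOP DETECTED (seen before)

Answer: loops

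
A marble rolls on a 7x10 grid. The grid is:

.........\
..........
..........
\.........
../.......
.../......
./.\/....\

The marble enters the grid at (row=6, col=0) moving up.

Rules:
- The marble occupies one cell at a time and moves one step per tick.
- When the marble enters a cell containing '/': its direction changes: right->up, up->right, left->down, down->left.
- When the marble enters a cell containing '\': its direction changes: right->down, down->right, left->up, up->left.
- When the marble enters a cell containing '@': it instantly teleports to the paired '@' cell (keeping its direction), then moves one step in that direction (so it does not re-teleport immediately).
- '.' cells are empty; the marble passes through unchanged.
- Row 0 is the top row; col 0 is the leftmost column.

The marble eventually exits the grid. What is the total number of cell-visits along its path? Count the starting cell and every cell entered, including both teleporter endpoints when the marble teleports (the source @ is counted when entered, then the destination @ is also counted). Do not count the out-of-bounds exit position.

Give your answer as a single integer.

Step 1: enter (6,0), '.' pass, move up to (5,0)
Step 2: enter (5,0), '.' pass, move up to (4,0)
Step 3: enter (4,0), '.' pass, move up to (3,0)
Step 4: enter (3,0), '\' deflects up->left, move left to (3,-1)
Step 5: at (3,-1) — EXIT via left edge, pos 3
Path length (cell visits): 4

Answer: 4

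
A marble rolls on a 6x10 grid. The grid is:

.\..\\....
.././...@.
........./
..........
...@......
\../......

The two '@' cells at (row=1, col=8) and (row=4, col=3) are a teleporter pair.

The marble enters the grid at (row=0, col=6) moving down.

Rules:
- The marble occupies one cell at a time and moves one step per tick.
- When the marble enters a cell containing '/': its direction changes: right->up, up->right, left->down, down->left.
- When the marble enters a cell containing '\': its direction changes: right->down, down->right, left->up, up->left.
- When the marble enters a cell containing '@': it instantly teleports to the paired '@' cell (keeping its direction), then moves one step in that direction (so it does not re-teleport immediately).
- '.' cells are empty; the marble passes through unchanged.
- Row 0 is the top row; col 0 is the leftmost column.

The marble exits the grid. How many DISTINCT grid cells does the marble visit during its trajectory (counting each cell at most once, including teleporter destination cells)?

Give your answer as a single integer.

Answer: 6

Derivation:
Step 1: enter (0,6), '.' pass, move down to (1,6)
Step 2: enter (1,6), '.' pass, move down to (2,6)
Step 3: enter (2,6), '.' pass, move down to (3,6)
Step 4: enter (3,6), '.' pass, move down to (4,6)
Step 5: enter (4,6), '.' pass, move down to (5,6)
Step 6: enter (5,6), '.' pass, move down to (6,6)
Step 7: at (6,6) — EXIT via bottom edge, pos 6
Distinct cells visited: 6 (path length 6)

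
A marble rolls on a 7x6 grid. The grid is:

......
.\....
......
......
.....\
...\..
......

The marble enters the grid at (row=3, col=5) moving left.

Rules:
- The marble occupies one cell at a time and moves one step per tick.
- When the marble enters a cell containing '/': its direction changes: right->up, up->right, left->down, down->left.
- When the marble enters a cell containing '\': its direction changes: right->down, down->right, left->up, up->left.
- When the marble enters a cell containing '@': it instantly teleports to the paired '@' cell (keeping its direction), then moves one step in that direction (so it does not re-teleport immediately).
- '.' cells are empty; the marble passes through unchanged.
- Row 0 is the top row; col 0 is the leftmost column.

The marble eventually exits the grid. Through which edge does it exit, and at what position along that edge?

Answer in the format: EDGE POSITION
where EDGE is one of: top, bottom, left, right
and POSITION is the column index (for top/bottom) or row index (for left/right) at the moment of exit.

Step 1: enter (3,5), '.' pass, move left to (3,4)
Step 2: enter (3,4), '.' pass, move left to (3,3)
Step 3: enter (3,3), '.' pass, move left to (3,2)
Step 4: enter (3,2), '.' pass, move left to (3,1)
Step 5: enter (3,1), '.' pass, move left to (3,0)
Step 6: enter (3,0), '.' pass, move left to (3,-1)
Step 7: at (3,-1) — EXIT via left edge, pos 3

Answer: left 3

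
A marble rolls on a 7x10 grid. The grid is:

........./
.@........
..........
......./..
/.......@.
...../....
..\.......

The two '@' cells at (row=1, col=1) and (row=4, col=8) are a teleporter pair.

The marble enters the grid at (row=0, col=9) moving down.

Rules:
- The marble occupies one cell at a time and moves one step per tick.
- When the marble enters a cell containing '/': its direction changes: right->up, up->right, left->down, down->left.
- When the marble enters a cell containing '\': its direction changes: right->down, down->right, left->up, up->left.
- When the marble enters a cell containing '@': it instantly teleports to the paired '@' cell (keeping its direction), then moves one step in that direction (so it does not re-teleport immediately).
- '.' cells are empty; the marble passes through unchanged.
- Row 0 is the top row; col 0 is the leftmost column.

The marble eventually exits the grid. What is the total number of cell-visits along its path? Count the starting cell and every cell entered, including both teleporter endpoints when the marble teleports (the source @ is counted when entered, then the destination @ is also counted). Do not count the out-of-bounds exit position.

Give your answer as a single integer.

Answer: 10

Derivation:
Step 1: enter (0,9), '/' deflects down->left, move left to (0,8)
Step 2: enter (0,8), '.' pass, move left to (0,7)
Step 3: enter (0,7), '.' pass, move left to (0,6)
Step 4: enter (0,6), '.' pass, move left to (0,5)
Step 5: enter (0,5), '.' pass, move left to (0,4)
Step 6: enter (0,4), '.' pass, move left to (0,3)
Step 7: enter (0,3), '.' pass, move left to (0,2)
Step 8: enter (0,2), '.' pass, move left to (0,1)
Step 9: enter (0,1), '.' pass, move left to (0,0)
Step 10: enter (0,0), '.' pass, move left to (0,-1)
Step 11: at (0,-1) — EXIT via left edge, pos 0
Path length (cell visits): 10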